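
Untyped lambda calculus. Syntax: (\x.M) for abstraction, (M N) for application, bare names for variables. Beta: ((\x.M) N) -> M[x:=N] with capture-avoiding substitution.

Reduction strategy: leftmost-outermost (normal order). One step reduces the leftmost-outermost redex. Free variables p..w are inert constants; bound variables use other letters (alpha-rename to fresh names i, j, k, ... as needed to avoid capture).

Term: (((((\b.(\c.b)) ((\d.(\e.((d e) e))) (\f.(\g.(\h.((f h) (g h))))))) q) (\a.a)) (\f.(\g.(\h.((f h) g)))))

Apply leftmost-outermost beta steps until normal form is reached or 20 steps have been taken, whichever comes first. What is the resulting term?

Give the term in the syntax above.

Step 0: (((((\b.(\c.b)) ((\d.(\e.((d e) e))) (\f.(\g.(\h.((f h) (g h))))))) q) (\a.a)) (\f.(\g.(\h.((f h) g)))))
Step 1: ((((\c.((\d.(\e.((d e) e))) (\f.(\g.(\h.((f h) (g h))))))) q) (\a.a)) (\f.(\g.(\h.((f h) g)))))
Step 2: ((((\d.(\e.((d e) e))) (\f.(\g.(\h.((f h) (g h)))))) (\a.a)) (\f.(\g.(\h.((f h) g)))))
Step 3: (((\e.(((\f.(\g.(\h.((f h) (g h))))) e) e)) (\a.a)) (\f.(\g.(\h.((f h) g)))))
Step 4: ((((\f.(\g.(\h.((f h) (g h))))) (\a.a)) (\a.a)) (\f.(\g.(\h.((f h) g)))))
Step 5: (((\g.(\h.(((\a.a) h) (g h)))) (\a.a)) (\f.(\g.(\h.((f h) g)))))
Step 6: ((\h.(((\a.a) h) ((\a.a) h))) (\f.(\g.(\h.((f h) g)))))
Step 7: (((\a.a) (\f.(\g.(\h.((f h) g))))) ((\a.a) (\f.(\g.(\h.((f h) g))))))
Step 8: ((\f.(\g.(\h.((f h) g)))) ((\a.a) (\f.(\g.(\h.((f h) g))))))
Step 9: (\g.(\h.((((\a.a) (\f.(\g.(\h.((f h) g))))) h) g)))
Step 10: (\g.(\h.(((\f.(\g.(\h.((f h) g)))) h) g)))
Step 11: (\g.(\h.((\g.(\i.((h i) g))) g)))
Step 12: (\g.(\h.(\i.((h i) g))))

Answer: (\g.(\h.(\i.((h i) g))))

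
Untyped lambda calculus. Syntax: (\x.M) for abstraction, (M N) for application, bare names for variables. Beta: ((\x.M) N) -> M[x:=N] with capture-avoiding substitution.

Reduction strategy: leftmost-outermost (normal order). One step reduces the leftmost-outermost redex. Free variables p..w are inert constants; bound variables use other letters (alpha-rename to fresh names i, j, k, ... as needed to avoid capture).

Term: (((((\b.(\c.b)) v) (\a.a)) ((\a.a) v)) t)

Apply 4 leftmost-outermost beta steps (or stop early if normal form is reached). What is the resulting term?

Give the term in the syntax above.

Answer: ((v v) t)

Derivation:
Step 0: (((((\b.(\c.b)) v) (\a.a)) ((\a.a) v)) t)
Step 1: ((((\c.v) (\a.a)) ((\a.a) v)) t)
Step 2: ((v ((\a.a) v)) t)
Step 3: ((v v) t)
Step 4: (normal form reached)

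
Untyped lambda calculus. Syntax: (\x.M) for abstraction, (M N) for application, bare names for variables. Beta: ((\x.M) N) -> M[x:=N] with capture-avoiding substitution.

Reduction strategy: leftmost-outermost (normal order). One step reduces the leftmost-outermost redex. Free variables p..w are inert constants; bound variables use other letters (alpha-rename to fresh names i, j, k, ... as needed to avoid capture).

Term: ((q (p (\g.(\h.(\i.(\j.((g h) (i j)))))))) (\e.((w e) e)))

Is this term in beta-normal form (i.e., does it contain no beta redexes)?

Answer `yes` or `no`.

Term: ((q (p (\g.(\h.(\i.(\j.((g h) (i j)))))))) (\e.((w e) e)))
No beta redexes found.

Answer: yes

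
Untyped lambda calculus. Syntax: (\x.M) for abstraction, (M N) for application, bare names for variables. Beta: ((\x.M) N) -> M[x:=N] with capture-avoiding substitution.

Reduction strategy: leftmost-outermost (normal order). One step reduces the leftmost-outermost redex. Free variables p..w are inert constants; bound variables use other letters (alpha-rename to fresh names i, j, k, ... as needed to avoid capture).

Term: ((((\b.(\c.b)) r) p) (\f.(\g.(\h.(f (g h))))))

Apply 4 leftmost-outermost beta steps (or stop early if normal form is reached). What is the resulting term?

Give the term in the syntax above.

Answer: (r (\f.(\g.(\h.(f (g h))))))

Derivation:
Step 0: ((((\b.(\c.b)) r) p) (\f.(\g.(\h.(f (g h))))))
Step 1: (((\c.r) p) (\f.(\g.(\h.(f (g h))))))
Step 2: (r (\f.(\g.(\h.(f (g h))))))
Step 3: (normal form reached)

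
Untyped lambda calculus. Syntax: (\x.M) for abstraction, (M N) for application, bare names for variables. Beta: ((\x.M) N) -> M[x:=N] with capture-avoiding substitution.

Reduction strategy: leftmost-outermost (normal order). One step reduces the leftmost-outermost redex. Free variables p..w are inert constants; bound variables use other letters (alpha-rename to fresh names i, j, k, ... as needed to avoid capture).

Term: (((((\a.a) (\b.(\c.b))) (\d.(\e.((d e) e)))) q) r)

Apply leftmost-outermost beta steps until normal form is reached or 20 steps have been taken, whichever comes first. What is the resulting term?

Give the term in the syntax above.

Answer: (\e.((r e) e))

Derivation:
Step 0: (((((\a.a) (\b.(\c.b))) (\d.(\e.((d e) e)))) q) r)
Step 1: ((((\b.(\c.b)) (\d.(\e.((d e) e)))) q) r)
Step 2: (((\c.(\d.(\e.((d e) e)))) q) r)
Step 3: ((\d.(\e.((d e) e))) r)
Step 4: (\e.((r e) e))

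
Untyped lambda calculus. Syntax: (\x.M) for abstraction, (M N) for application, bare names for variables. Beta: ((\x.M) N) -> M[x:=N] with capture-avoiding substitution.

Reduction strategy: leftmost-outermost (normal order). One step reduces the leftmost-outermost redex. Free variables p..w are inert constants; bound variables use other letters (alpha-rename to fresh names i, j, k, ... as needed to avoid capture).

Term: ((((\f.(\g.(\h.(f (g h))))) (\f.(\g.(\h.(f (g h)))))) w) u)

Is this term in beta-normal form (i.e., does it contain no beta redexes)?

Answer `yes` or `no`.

Term: ((((\f.(\g.(\h.(f (g h))))) (\f.(\g.(\h.(f (g h)))))) w) u)
Found 1 beta redex(es).

Answer: no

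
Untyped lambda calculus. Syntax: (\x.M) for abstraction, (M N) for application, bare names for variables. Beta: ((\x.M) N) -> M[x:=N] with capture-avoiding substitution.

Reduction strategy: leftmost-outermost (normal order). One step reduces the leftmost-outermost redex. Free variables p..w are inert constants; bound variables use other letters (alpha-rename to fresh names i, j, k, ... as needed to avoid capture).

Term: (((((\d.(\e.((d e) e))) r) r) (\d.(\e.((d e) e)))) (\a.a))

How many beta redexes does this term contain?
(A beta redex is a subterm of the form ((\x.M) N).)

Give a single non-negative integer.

Term: (((((\d.(\e.((d e) e))) r) r) (\d.(\e.((d e) e)))) (\a.a))
  Redex: ((\d.(\e.((d e) e))) r)
Total redexes: 1

Answer: 1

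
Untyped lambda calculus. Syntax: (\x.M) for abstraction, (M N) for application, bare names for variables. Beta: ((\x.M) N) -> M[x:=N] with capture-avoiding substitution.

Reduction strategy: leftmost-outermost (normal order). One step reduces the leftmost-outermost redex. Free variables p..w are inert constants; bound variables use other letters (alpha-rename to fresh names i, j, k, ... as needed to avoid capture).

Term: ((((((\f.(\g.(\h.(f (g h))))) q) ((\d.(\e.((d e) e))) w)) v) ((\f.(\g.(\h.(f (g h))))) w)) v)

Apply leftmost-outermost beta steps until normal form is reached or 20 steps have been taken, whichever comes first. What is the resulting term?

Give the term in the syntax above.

Step 0: ((((((\f.(\g.(\h.(f (g h))))) q) ((\d.(\e.((d e) e))) w)) v) ((\f.(\g.(\h.(f (g h))))) w)) v)
Step 1: (((((\g.(\h.(q (g h)))) ((\d.(\e.((d e) e))) w)) v) ((\f.(\g.(\h.(f (g h))))) w)) v)
Step 2: ((((\h.(q (((\d.(\e.((d e) e))) w) h))) v) ((\f.(\g.(\h.(f (g h))))) w)) v)
Step 3: (((q (((\d.(\e.((d e) e))) w) v)) ((\f.(\g.(\h.(f (g h))))) w)) v)
Step 4: (((q ((\e.((w e) e)) v)) ((\f.(\g.(\h.(f (g h))))) w)) v)
Step 5: (((q ((w v) v)) ((\f.(\g.(\h.(f (g h))))) w)) v)
Step 6: (((q ((w v) v)) (\g.(\h.(w (g h))))) v)

Answer: (((q ((w v) v)) (\g.(\h.(w (g h))))) v)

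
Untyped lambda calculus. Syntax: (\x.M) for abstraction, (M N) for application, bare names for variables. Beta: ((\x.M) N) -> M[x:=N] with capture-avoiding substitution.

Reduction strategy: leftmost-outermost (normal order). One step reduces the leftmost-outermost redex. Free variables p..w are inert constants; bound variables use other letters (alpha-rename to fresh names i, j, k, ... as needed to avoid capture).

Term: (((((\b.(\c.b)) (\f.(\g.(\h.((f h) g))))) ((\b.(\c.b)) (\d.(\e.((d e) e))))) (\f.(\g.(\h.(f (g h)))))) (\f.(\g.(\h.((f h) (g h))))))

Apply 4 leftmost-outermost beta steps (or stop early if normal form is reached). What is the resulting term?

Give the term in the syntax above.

Answer: (\h.(((\f.(\g.(\h.(f (g h))))) h) (\f.(\g.(\h.((f h) (g h)))))))

Derivation:
Step 0: (((((\b.(\c.b)) (\f.(\g.(\h.((f h) g))))) ((\b.(\c.b)) (\d.(\e.((d e) e))))) (\f.(\g.(\h.(f (g h)))))) (\f.(\g.(\h.((f h) (g h))))))
Step 1: ((((\c.(\f.(\g.(\h.((f h) g))))) ((\b.(\c.b)) (\d.(\e.((d e) e))))) (\f.(\g.(\h.(f (g h)))))) (\f.(\g.(\h.((f h) (g h))))))
Step 2: (((\f.(\g.(\h.((f h) g)))) (\f.(\g.(\h.(f (g h)))))) (\f.(\g.(\h.((f h) (g h))))))
Step 3: ((\g.(\h.(((\f.(\g.(\h.(f (g h))))) h) g))) (\f.(\g.(\h.((f h) (g h))))))
Step 4: (\h.(((\f.(\g.(\h.(f (g h))))) h) (\f.(\g.(\h.((f h) (g h)))))))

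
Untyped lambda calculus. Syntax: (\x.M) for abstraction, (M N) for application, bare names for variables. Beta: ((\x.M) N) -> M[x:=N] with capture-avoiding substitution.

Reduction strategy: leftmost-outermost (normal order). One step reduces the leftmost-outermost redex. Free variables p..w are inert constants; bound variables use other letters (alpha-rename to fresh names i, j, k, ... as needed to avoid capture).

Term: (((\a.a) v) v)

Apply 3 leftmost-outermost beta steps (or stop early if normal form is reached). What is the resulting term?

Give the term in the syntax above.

Answer: (v v)

Derivation:
Step 0: (((\a.a) v) v)
Step 1: (v v)
Step 2: (normal form reached)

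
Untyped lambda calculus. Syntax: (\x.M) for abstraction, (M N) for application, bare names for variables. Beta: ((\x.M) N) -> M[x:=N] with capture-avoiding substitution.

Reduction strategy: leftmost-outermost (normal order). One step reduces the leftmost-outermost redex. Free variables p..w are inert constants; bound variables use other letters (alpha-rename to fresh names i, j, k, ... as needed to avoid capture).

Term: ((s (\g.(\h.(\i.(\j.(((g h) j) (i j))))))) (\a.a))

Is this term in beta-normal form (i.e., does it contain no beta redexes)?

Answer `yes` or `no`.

Term: ((s (\g.(\h.(\i.(\j.(((g h) j) (i j))))))) (\a.a))
No beta redexes found.

Answer: yes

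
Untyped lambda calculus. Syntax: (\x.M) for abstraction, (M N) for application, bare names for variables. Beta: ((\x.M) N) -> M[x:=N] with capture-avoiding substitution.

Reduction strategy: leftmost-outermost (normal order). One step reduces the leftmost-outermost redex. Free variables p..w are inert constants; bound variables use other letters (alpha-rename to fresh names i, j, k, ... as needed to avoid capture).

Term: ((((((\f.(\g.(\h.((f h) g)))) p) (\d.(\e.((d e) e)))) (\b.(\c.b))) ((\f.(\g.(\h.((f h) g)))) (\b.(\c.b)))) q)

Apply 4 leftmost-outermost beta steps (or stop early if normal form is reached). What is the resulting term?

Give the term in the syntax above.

Answer: ((((p (\b.(\c.b))) (\d.(\e.((d e) e)))) (\g.(\h.(((\b.(\c.b)) h) g)))) q)

Derivation:
Step 0: ((((((\f.(\g.(\h.((f h) g)))) p) (\d.(\e.((d e) e)))) (\b.(\c.b))) ((\f.(\g.(\h.((f h) g)))) (\b.(\c.b)))) q)
Step 1: (((((\g.(\h.((p h) g))) (\d.(\e.((d e) e)))) (\b.(\c.b))) ((\f.(\g.(\h.((f h) g)))) (\b.(\c.b)))) q)
Step 2: ((((\h.((p h) (\d.(\e.((d e) e))))) (\b.(\c.b))) ((\f.(\g.(\h.((f h) g)))) (\b.(\c.b)))) q)
Step 3: ((((p (\b.(\c.b))) (\d.(\e.((d e) e)))) ((\f.(\g.(\h.((f h) g)))) (\b.(\c.b)))) q)
Step 4: ((((p (\b.(\c.b))) (\d.(\e.((d e) e)))) (\g.(\h.(((\b.(\c.b)) h) g)))) q)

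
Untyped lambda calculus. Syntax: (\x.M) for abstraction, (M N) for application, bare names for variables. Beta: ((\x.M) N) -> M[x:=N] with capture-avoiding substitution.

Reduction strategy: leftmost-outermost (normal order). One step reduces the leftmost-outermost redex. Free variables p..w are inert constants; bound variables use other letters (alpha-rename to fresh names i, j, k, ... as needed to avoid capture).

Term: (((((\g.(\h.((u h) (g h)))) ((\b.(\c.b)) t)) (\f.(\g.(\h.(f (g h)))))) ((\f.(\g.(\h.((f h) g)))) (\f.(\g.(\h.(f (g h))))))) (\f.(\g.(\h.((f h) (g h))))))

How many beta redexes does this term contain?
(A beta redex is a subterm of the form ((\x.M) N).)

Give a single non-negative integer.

Answer: 3

Derivation:
Term: (((((\g.(\h.((u h) (g h)))) ((\b.(\c.b)) t)) (\f.(\g.(\h.(f (g h)))))) ((\f.(\g.(\h.((f h) g)))) (\f.(\g.(\h.(f (g h))))))) (\f.(\g.(\h.((f h) (g h))))))
  Redex: ((\g.(\h.((u h) (g h)))) ((\b.(\c.b)) t))
  Redex: ((\b.(\c.b)) t)
  Redex: ((\f.(\g.(\h.((f h) g)))) (\f.(\g.(\h.(f (g h))))))
Total redexes: 3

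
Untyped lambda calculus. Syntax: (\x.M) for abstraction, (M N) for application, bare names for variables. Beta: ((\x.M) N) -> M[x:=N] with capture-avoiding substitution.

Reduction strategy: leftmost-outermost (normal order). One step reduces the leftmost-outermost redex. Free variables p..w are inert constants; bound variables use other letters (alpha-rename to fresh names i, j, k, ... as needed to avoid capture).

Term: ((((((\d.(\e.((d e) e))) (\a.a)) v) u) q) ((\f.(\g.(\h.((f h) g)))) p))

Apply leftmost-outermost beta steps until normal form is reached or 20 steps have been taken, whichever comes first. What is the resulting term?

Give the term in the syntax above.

Step 0: ((((((\d.(\e.((d e) e))) (\a.a)) v) u) q) ((\f.(\g.(\h.((f h) g)))) p))
Step 1: (((((\e.(((\a.a) e) e)) v) u) q) ((\f.(\g.(\h.((f h) g)))) p))
Step 2: ((((((\a.a) v) v) u) q) ((\f.(\g.(\h.((f h) g)))) p))
Step 3: ((((v v) u) q) ((\f.(\g.(\h.((f h) g)))) p))
Step 4: ((((v v) u) q) (\g.(\h.((p h) g))))

Answer: ((((v v) u) q) (\g.(\h.((p h) g))))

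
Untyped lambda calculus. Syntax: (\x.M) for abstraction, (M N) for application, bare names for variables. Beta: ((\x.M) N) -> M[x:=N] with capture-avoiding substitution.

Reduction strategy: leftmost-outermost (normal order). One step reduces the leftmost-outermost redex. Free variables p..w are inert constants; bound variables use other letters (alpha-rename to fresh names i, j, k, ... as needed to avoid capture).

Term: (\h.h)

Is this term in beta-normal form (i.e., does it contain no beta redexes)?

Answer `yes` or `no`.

Term: (\h.h)
No beta redexes found.

Answer: yes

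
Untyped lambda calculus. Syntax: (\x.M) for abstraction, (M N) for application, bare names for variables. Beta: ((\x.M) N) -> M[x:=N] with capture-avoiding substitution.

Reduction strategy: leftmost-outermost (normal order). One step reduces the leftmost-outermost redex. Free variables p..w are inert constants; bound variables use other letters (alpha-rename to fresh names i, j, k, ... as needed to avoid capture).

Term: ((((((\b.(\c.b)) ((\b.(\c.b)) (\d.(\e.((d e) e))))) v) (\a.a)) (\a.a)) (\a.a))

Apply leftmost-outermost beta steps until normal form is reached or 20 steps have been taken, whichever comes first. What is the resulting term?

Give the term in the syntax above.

Step 0: ((((((\b.(\c.b)) ((\b.(\c.b)) (\d.(\e.((d e) e))))) v) (\a.a)) (\a.a)) (\a.a))
Step 1: (((((\c.((\b.(\c.b)) (\d.(\e.((d e) e))))) v) (\a.a)) (\a.a)) (\a.a))
Step 2: (((((\b.(\c.b)) (\d.(\e.((d e) e)))) (\a.a)) (\a.a)) (\a.a))
Step 3: ((((\c.(\d.(\e.((d e) e)))) (\a.a)) (\a.a)) (\a.a))
Step 4: (((\d.(\e.((d e) e))) (\a.a)) (\a.a))
Step 5: ((\e.(((\a.a) e) e)) (\a.a))
Step 6: (((\a.a) (\a.a)) (\a.a))
Step 7: ((\a.a) (\a.a))
Step 8: (\a.a)

Answer: (\a.a)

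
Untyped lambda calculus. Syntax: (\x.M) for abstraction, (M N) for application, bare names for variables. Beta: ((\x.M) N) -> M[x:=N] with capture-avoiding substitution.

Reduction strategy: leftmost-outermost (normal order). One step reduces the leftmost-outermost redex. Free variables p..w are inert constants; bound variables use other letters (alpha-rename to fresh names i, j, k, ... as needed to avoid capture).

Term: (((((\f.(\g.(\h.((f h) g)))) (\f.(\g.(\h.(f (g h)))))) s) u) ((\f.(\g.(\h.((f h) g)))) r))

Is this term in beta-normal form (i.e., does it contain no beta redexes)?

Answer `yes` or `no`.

Term: (((((\f.(\g.(\h.((f h) g)))) (\f.(\g.(\h.(f (g h)))))) s) u) ((\f.(\g.(\h.((f h) g)))) r))
Found 2 beta redex(es).

Answer: no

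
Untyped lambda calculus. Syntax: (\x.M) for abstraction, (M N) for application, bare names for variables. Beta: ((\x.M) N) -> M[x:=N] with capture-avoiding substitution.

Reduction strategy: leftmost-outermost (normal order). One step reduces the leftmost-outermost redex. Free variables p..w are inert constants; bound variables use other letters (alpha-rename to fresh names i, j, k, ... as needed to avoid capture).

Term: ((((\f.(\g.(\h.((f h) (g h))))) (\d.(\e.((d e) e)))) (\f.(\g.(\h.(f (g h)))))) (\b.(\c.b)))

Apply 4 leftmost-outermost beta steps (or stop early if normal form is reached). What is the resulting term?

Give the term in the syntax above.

Answer: ((\e.(((\b.(\c.b)) e) e)) ((\f.(\g.(\h.(f (g h))))) (\b.(\c.b))))

Derivation:
Step 0: ((((\f.(\g.(\h.((f h) (g h))))) (\d.(\e.((d e) e)))) (\f.(\g.(\h.(f (g h)))))) (\b.(\c.b)))
Step 1: (((\g.(\h.(((\d.(\e.((d e) e))) h) (g h)))) (\f.(\g.(\h.(f (g h)))))) (\b.(\c.b)))
Step 2: ((\h.(((\d.(\e.((d e) e))) h) ((\f.(\g.(\h.(f (g h))))) h))) (\b.(\c.b)))
Step 3: (((\d.(\e.((d e) e))) (\b.(\c.b))) ((\f.(\g.(\h.(f (g h))))) (\b.(\c.b))))
Step 4: ((\e.(((\b.(\c.b)) e) e)) ((\f.(\g.(\h.(f (g h))))) (\b.(\c.b))))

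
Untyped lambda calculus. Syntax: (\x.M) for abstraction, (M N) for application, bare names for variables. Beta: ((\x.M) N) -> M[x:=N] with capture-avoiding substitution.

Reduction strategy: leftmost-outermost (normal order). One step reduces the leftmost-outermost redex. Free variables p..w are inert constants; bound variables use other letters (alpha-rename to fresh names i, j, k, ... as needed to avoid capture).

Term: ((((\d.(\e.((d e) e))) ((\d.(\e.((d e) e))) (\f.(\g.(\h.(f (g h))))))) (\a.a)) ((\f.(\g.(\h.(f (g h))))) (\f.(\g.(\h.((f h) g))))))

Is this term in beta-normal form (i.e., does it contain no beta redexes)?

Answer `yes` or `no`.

Answer: no

Derivation:
Term: ((((\d.(\e.((d e) e))) ((\d.(\e.((d e) e))) (\f.(\g.(\h.(f (g h))))))) (\a.a)) ((\f.(\g.(\h.(f (g h))))) (\f.(\g.(\h.((f h) g))))))
Found 3 beta redex(es).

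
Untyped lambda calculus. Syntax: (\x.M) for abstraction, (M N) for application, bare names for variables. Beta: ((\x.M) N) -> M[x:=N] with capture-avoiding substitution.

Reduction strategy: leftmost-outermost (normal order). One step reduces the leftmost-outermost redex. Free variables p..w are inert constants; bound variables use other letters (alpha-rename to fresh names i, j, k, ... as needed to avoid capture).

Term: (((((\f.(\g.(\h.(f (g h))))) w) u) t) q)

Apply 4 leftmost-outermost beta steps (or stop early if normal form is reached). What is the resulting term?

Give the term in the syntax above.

Answer: ((w (u t)) q)

Derivation:
Step 0: (((((\f.(\g.(\h.(f (g h))))) w) u) t) q)
Step 1: ((((\g.(\h.(w (g h)))) u) t) q)
Step 2: (((\h.(w (u h))) t) q)
Step 3: ((w (u t)) q)
Step 4: (normal form reached)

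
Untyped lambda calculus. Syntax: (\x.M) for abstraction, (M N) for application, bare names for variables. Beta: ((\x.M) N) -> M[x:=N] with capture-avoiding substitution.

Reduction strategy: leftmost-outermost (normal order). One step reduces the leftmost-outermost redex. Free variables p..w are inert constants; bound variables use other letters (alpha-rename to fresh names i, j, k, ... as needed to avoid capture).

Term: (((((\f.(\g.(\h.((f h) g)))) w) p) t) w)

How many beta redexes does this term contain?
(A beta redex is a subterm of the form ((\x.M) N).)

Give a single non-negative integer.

Term: (((((\f.(\g.(\h.((f h) g)))) w) p) t) w)
  Redex: ((\f.(\g.(\h.((f h) g)))) w)
Total redexes: 1

Answer: 1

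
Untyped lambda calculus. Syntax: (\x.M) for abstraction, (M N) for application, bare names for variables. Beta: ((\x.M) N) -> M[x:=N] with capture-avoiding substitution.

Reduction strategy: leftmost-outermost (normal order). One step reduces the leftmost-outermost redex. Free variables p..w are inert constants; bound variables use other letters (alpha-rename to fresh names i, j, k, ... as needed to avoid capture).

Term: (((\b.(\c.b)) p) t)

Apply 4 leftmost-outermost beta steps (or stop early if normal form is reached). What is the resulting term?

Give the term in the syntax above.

Answer: p

Derivation:
Step 0: (((\b.(\c.b)) p) t)
Step 1: ((\c.p) t)
Step 2: p
Step 3: (normal form reached)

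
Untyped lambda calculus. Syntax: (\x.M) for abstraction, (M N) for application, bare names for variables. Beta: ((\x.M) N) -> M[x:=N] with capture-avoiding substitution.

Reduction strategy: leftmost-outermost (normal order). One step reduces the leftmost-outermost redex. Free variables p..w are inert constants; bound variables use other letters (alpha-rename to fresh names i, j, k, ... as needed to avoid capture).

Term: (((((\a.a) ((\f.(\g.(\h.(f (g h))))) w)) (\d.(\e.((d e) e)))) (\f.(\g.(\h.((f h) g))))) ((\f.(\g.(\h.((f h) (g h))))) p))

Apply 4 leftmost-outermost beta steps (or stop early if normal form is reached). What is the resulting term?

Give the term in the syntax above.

Step 0: (((((\a.a) ((\f.(\g.(\h.(f (g h))))) w)) (\d.(\e.((d e) e)))) (\f.(\g.(\h.((f h) g))))) ((\f.(\g.(\h.((f h) (g h))))) p))
Step 1: (((((\f.(\g.(\h.(f (g h))))) w) (\d.(\e.((d e) e)))) (\f.(\g.(\h.((f h) g))))) ((\f.(\g.(\h.((f h) (g h))))) p))
Step 2: ((((\g.(\h.(w (g h)))) (\d.(\e.((d e) e)))) (\f.(\g.(\h.((f h) g))))) ((\f.(\g.(\h.((f h) (g h))))) p))
Step 3: (((\h.(w ((\d.(\e.((d e) e))) h))) (\f.(\g.(\h.((f h) g))))) ((\f.(\g.(\h.((f h) (g h))))) p))
Step 4: ((w ((\d.(\e.((d e) e))) (\f.(\g.(\h.((f h) g)))))) ((\f.(\g.(\h.((f h) (g h))))) p))

Answer: ((w ((\d.(\e.((d e) e))) (\f.(\g.(\h.((f h) g)))))) ((\f.(\g.(\h.((f h) (g h))))) p))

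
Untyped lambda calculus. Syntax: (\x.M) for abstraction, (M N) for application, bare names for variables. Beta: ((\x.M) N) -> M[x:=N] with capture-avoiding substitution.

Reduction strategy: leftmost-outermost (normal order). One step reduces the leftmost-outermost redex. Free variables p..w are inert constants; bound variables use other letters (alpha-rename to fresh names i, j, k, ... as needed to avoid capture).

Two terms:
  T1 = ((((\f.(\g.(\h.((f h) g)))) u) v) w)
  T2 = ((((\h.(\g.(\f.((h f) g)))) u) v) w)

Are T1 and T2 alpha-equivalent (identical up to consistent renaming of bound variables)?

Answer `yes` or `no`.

Term 1: ((((\f.(\g.(\h.((f h) g)))) u) v) w)
Term 2: ((((\h.(\g.(\f.((h f) g)))) u) v) w)
Alpha-equivalence: compare structure up to binder renaming.
Result: True

Answer: yes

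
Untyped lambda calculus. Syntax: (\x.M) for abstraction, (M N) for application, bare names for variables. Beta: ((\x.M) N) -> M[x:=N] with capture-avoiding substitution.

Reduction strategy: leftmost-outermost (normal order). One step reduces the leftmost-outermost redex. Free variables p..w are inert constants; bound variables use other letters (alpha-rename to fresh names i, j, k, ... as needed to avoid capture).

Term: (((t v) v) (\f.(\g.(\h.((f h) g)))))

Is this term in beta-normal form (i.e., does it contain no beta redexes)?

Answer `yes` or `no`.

Answer: yes

Derivation:
Term: (((t v) v) (\f.(\g.(\h.((f h) g)))))
No beta redexes found.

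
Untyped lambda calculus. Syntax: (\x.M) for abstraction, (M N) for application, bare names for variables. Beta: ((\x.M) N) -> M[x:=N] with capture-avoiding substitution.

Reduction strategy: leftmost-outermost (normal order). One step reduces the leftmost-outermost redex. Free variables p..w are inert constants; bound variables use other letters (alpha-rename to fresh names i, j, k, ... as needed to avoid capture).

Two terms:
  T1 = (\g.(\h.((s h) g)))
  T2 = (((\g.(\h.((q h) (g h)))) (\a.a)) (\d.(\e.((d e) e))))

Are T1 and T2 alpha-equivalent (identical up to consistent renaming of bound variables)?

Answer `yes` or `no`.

Answer: no

Derivation:
Term 1: (\g.(\h.((s h) g)))
Term 2: (((\g.(\h.((q h) (g h)))) (\a.a)) (\d.(\e.((d e) e))))
Alpha-equivalence: compare structure up to binder renaming.
Result: False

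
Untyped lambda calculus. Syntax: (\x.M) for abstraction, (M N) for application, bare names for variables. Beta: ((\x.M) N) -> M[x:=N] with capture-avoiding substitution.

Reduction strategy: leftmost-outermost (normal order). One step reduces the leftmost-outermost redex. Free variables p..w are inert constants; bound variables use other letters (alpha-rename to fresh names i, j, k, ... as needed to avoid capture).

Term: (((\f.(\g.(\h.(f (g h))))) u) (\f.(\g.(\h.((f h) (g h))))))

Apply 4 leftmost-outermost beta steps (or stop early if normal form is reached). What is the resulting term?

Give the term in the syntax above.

Answer: (\h.(u (\g.(\i.((h i) (g i))))))

Derivation:
Step 0: (((\f.(\g.(\h.(f (g h))))) u) (\f.(\g.(\h.((f h) (g h))))))
Step 1: ((\g.(\h.(u (g h)))) (\f.(\g.(\h.((f h) (g h))))))
Step 2: (\h.(u ((\f.(\g.(\h.((f h) (g h))))) h)))
Step 3: (\h.(u (\g.(\i.((h i) (g i))))))
Step 4: (normal form reached)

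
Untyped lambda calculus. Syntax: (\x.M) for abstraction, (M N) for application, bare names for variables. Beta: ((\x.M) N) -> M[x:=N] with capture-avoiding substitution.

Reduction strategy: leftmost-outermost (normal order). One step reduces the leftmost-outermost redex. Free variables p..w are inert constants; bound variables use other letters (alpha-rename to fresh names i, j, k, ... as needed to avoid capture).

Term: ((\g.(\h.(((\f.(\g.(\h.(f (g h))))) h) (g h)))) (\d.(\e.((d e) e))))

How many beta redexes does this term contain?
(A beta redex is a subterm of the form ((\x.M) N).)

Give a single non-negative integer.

Term: ((\g.(\h.(((\f.(\g.(\h.(f (g h))))) h) (g h)))) (\d.(\e.((d e) e))))
  Redex: ((\g.(\h.(((\f.(\g.(\h.(f (g h))))) h) (g h)))) (\d.(\e.((d e) e))))
  Redex: ((\f.(\g.(\h.(f (g h))))) h)
Total redexes: 2

Answer: 2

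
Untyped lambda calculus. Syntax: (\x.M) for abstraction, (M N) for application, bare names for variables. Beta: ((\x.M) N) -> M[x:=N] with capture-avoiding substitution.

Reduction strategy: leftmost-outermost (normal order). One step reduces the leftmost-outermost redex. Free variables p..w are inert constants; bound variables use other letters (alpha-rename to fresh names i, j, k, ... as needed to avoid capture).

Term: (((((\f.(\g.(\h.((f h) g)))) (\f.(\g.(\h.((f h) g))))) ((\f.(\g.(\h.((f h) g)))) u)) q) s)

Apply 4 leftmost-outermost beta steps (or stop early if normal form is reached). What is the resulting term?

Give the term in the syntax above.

Step 0: (((((\f.(\g.(\h.((f h) g)))) (\f.(\g.(\h.((f h) g))))) ((\f.(\g.(\h.((f h) g)))) u)) q) s)
Step 1: ((((\g.(\h.(((\f.(\g.(\h.((f h) g)))) h) g))) ((\f.(\g.(\h.((f h) g)))) u)) q) s)
Step 2: (((\h.(((\f.(\g.(\h.((f h) g)))) h) ((\f.(\g.(\h.((f h) g)))) u))) q) s)
Step 3: ((((\f.(\g.(\h.((f h) g)))) q) ((\f.(\g.(\h.((f h) g)))) u)) s)
Step 4: (((\g.(\h.((q h) g))) ((\f.(\g.(\h.((f h) g)))) u)) s)

Answer: (((\g.(\h.((q h) g))) ((\f.(\g.(\h.((f h) g)))) u)) s)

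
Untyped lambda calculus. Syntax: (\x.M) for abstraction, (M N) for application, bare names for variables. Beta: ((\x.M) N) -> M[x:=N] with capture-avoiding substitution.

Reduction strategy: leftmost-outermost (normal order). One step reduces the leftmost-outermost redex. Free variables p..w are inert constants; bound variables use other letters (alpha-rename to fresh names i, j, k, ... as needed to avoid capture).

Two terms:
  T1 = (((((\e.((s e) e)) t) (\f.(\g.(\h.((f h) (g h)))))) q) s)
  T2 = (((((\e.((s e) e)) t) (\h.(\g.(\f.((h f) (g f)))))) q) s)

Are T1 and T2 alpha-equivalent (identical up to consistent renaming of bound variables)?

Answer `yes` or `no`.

Answer: yes

Derivation:
Term 1: (((((\e.((s e) e)) t) (\f.(\g.(\h.((f h) (g h)))))) q) s)
Term 2: (((((\e.((s e) e)) t) (\h.(\g.(\f.((h f) (g f)))))) q) s)
Alpha-equivalence: compare structure up to binder renaming.
Result: True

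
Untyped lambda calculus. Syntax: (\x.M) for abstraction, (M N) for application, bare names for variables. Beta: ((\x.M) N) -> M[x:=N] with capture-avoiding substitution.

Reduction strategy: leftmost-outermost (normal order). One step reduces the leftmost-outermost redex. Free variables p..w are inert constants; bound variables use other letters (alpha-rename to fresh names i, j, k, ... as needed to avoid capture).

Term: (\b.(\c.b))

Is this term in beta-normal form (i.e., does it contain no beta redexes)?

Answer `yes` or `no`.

Term: (\b.(\c.b))
No beta redexes found.

Answer: yes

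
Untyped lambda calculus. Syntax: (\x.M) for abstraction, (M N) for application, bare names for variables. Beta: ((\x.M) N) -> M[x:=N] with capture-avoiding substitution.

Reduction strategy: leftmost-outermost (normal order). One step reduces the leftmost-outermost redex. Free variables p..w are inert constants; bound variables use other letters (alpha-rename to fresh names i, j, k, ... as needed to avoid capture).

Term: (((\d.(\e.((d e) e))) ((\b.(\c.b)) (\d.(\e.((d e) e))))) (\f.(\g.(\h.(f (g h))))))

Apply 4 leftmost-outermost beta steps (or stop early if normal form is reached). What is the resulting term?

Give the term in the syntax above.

Step 0: (((\d.(\e.((d e) e))) ((\b.(\c.b)) (\d.(\e.((d e) e))))) (\f.(\g.(\h.(f (g h))))))
Step 1: ((\e.((((\b.(\c.b)) (\d.(\e.((d e) e)))) e) e)) (\f.(\g.(\h.(f (g h))))))
Step 2: ((((\b.(\c.b)) (\d.(\e.((d e) e)))) (\f.(\g.(\h.(f (g h)))))) (\f.(\g.(\h.(f (g h))))))
Step 3: (((\c.(\d.(\e.((d e) e)))) (\f.(\g.(\h.(f (g h)))))) (\f.(\g.(\h.(f (g h))))))
Step 4: ((\d.(\e.((d e) e))) (\f.(\g.(\h.(f (g h))))))

Answer: ((\d.(\e.((d e) e))) (\f.(\g.(\h.(f (g h))))))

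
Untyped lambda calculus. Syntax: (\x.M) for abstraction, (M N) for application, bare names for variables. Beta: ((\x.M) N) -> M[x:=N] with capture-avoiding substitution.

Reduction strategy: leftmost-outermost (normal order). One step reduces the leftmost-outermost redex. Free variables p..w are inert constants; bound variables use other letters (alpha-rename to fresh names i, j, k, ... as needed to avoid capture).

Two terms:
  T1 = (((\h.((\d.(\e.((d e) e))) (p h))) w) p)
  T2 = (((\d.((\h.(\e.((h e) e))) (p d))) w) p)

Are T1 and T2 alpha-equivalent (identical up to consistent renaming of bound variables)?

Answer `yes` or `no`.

Term 1: (((\h.((\d.(\e.((d e) e))) (p h))) w) p)
Term 2: (((\d.((\h.(\e.((h e) e))) (p d))) w) p)
Alpha-equivalence: compare structure up to binder renaming.
Result: True

Answer: yes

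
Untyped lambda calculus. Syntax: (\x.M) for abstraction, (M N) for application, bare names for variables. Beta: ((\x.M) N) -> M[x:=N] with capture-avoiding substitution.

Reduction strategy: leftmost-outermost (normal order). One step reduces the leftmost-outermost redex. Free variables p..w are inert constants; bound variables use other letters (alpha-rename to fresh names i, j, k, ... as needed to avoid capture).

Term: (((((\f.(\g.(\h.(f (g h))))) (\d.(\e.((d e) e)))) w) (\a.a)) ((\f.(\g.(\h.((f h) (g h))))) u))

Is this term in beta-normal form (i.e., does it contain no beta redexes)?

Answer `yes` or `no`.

Term: (((((\f.(\g.(\h.(f (g h))))) (\d.(\e.((d e) e)))) w) (\a.a)) ((\f.(\g.(\h.((f h) (g h))))) u))
Found 2 beta redex(es).

Answer: no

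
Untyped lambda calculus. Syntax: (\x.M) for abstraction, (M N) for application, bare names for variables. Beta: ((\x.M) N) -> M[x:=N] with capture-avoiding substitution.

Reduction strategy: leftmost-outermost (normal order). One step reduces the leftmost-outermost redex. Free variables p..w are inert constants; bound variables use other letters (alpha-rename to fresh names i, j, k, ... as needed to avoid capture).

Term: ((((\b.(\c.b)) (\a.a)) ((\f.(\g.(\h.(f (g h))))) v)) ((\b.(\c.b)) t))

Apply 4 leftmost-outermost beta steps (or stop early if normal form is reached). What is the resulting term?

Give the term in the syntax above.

Answer: (\c.t)

Derivation:
Step 0: ((((\b.(\c.b)) (\a.a)) ((\f.(\g.(\h.(f (g h))))) v)) ((\b.(\c.b)) t))
Step 1: (((\c.(\a.a)) ((\f.(\g.(\h.(f (g h))))) v)) ((\b.(\c.b)) t))
Step 2: ((\a.a) ((\b.(\c.b)) t))
Step 3: ((\b.(\c.b)) t)
Step 4: (\c.t)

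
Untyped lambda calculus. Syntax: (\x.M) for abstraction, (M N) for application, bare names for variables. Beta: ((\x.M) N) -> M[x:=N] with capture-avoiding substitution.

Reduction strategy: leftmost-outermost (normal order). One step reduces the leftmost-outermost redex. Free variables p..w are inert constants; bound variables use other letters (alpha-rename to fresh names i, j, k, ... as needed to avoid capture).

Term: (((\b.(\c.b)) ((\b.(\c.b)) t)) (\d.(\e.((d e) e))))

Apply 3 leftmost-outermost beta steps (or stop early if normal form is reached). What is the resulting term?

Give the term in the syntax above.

Answer: (\c.t)

Derivation:
Step 0: (((\b.(\c.b)) ((\b.(\c.b)) t)) (\d.(\e.((d e) e))))
Step 1: ((\c.((\b.(\c.b)) t)) (\d.(\e.((d e) e))))
Step 2: ((\b.(\c.b)) t)
Step 3: (\c.t)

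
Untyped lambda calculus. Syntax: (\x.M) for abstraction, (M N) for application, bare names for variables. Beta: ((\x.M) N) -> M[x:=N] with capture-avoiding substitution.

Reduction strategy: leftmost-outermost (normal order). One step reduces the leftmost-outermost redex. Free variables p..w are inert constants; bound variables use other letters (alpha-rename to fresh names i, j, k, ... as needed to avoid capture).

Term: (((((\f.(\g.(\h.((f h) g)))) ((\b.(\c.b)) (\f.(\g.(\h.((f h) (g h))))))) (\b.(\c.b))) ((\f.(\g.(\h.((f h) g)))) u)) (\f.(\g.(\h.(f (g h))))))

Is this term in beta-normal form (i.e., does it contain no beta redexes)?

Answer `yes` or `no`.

Answer: no

Derivation:
Term: (((((\f.(\g.(\h.((f h) g)))) ((\b.(\c.b)) (\f.(\g.(\h.((f h) (g h))))))) (\b.(\c.b))) ((\f.(\g.(\h.((f h) g)))) u)) (\f.(\g.(\h.(f (g h))))))
Found 3 beta redex(es).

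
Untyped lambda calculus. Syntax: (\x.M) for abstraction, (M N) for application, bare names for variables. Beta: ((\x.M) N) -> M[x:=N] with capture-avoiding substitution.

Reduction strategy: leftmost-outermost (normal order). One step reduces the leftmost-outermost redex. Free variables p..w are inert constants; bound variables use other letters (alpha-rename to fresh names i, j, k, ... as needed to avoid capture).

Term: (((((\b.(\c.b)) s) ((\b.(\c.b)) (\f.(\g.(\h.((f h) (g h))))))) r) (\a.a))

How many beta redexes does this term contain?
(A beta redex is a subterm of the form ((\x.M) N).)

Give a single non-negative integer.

Term: (((((\b.(\c.b)) s) ((\b.(\c.b)) (\f.(\g.(\h.((f h) (g h))))))) r) (\a.a))
  Redex: ((\b.(\c.b)) s)
  Redex: ((\b.(\c.b)) (\f.(\g.(\h.((f h) (g h))))))
Total redexes: 2

Answer: 2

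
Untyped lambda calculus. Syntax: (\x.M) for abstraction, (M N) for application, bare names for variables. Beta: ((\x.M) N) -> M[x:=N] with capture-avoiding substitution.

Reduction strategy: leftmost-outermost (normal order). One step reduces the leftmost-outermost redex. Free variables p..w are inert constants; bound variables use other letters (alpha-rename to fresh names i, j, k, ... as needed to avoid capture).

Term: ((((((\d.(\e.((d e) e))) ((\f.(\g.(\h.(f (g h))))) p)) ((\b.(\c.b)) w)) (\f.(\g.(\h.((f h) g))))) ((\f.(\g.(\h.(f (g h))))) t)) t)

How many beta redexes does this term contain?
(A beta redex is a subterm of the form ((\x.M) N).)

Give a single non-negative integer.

Term: ((((((\d.(\e.((d e) e))) ((\f.(\g.(\h.(f (g h))))) p)) ((\b.(\c.b)) w)) (\f.(\g.(\h.((f h) g))))) ((\f.(\g.(\h.(f (g h))))) t)) t)
  Redex: ((\d.(\e.((d e) e))) ((\f.(\g.(\h.(f (g h))))) p))
  Redex: ((\f.(\g.(\h.(f (g h))))) p)
  Redex: ((\b.(\c.b)) w)
  Redex: ((\f.(\g.(\h.(f (g h))))) t)
Total redexes: 4

Answer: 4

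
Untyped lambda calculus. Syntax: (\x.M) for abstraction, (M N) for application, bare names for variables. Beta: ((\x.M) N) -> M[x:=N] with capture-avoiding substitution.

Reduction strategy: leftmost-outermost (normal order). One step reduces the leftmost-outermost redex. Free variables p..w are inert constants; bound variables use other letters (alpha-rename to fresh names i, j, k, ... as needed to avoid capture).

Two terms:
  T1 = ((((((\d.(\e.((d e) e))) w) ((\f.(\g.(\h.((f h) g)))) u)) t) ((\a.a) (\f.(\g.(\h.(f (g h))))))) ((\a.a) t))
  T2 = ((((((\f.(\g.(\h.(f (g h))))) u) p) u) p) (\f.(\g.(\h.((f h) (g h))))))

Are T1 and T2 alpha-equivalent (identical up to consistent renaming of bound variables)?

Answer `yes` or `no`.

Answer: no

Derivation:
Term 1: ((((((\d.(\e.((d e) e))) w) ((\f.(\g.(\h.((f h) g)))) u)) t) ((\a.a) (\f.(\g.(\h.(f (g h))))))) ((\a.a) t))
Term 2: ((((((\f.(\g.(\h.(f (g h))))) u) p) u) p) (\f.(\g.(\h.((f h) (g h))))))
Alpha-equivalence: compare structure up to binder renaming.
Result: False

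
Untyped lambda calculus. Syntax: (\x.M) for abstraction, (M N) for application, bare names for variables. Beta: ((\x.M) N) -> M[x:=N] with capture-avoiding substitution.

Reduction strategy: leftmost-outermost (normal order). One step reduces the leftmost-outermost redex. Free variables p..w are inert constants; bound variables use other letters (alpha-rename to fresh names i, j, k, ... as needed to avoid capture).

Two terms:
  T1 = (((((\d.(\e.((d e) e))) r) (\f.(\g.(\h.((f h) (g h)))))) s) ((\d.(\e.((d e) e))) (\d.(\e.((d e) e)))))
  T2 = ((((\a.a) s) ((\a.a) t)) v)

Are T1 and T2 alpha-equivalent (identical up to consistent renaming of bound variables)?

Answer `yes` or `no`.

Term 1: (((((\d.(\e.((d e) e))) r) (\f.(\g.(\h.((f h) (g h)))))) s) ((\d.(\e.((d e) e))) (\d.(\e.((d e) e)))))
Term 2: ((((\a.a) s) ((\a.a) t)) v)
Alpha-equivalence: compare structure up to binder renaming.
Result: False

Answer: no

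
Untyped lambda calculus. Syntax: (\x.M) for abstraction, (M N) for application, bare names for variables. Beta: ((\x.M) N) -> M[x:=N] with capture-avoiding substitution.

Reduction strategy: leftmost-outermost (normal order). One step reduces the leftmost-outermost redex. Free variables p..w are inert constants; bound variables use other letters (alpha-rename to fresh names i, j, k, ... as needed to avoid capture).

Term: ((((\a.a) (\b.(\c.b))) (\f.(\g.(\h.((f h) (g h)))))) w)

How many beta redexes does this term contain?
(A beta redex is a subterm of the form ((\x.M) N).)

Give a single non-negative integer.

Answer: 1

Derivation:
Term: ((((\a.a) (\b.(\c.b))) (\f.(\g.(\h.((f h) (g h)))))) w)
  Redex: ((\a.a) (\b.(\c.b)))
Total redexes: 1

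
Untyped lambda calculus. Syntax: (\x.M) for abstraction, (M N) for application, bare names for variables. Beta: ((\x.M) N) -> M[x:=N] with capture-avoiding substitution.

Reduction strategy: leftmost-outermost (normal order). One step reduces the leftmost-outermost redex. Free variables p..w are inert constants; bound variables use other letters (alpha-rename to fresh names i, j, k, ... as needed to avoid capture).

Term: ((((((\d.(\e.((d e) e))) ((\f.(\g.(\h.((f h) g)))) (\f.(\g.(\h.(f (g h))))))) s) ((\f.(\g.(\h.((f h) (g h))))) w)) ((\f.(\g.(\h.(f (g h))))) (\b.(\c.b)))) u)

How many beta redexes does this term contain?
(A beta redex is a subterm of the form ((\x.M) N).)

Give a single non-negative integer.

Term: ((((((\d.(\e.((d e) e))) ((\f.(\g.(\h.((f h) g)))) (\f.(\g.(\h.(f (g h))))))) s) ((\f.(\g.(\h.((f h) (g h))))) w)) ((\f.(\g.(\h.(f (g h))))) (\b.(\c.b)))) u)
  Redex: ((\d.(\e.((d e) e))) ((\f.(\g.(\h.((f h) g)))) (\f.(\g.(\h.(f (g h)))))))
  Redex: ((\f.(\g.(\h.((f h) g)))) (\f.(\g.(\h.(f (g h))))))
  Redex: ((\f.(\g.(\h.((f h) (g h))))) w)
  Redex: ((\f.(\g.(\h.(f (g h))))) (\b.(\c.b)))
Total redexes: 4

Answer: 4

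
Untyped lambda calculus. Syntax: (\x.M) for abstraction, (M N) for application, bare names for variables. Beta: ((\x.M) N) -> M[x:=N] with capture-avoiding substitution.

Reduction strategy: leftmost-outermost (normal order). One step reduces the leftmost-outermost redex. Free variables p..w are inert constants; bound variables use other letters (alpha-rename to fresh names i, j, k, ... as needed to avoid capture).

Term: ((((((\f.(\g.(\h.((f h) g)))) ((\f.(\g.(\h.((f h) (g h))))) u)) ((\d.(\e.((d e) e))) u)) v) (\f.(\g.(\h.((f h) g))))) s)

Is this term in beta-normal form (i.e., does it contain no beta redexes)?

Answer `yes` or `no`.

Answer: no

Derivation:
Term: ((((((\f.(\g.(\h.((f h) g)))) ((\f.(\g.(\h.((f h) (g h))))) u)) ((\d.(\e.((d e) e))) u)) v) (\f.(\g.(\h.((f h) g))))) s)
Found 3 beta redex(es).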